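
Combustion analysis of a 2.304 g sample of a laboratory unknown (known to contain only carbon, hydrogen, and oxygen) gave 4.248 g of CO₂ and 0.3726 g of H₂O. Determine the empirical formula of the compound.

C7H3O5

mol C = 4.248 g CO₂ ÷ 44.009 g/mol = 0.096526 mol
mol H = 2 × 0.3726 g H₂O ÷ 18.015 g/mol = 0.041366 mol
mass O = 2.304 − (1.1594 + 0.041696) = 1.1029 g → mol O = 1.1029 ÷ 15.999 = 0.068938 mol
Divide by the smallest (0.041366 mol): C 2.333, H 1.000, O 1.667
Multiplying each by 3 gives whole numbers: C 7.00, H 3.00, O 5.00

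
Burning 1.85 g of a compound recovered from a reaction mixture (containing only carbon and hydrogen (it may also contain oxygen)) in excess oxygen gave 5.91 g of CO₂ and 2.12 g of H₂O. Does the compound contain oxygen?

mol C = 5.91 g CO₂ ÷ 44.009 g/mol = 0.1343 mol
mol H = 2 × 2.12 g H₂O ÷ 18.015 g/mol = 0.2354 mol
C and H together account for 1.850 g — essentially the entire 1.85 g sample — so the compound contains no oxygen.

no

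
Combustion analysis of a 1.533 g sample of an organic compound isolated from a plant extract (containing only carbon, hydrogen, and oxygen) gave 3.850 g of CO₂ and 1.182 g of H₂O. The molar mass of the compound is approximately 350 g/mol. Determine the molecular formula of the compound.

mol C = 3.850 g CO₂ ÷ 44.009 g/mol = 0.087482 mol
mol H = 2 × 1.182 g H₂O ÷ 18.015 g/mol = 0.13122 mol
mass O = 1.533 − (1.0507 + 0.13227) = 0.34998 g → mol O = 0.34998 ÷ 15.999 = 0.021875 mol
Divide by the smallest (0.021875 mol): C 3.999, H 5.999, O 1.000
Empirical formula: C4H6O
Empirical-formula mass = 70.09 g/mol; 350 ÷ 70.09 ≈ 5, so the molecular formula is C20H30O5.

C20H30O5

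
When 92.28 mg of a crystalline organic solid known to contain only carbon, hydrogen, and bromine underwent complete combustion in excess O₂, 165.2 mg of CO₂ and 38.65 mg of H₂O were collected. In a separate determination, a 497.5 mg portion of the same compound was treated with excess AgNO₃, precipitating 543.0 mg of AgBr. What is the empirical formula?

mol C = 0.1652 g CO₂ ÷ 44.009 g/mol = 0.0037538 mol
mol H = 2 × 0.03865 g H₂O ÷ 18.015 g/mol = 0.0042909 mol
From the AgBr data: mol Br per gram of compound = (0.5430 ÷ 187.772) ÷ 0.4975 = 0.0058127 mol/g, so in the 0.09228 g combustion sample mol Br = 0.00053639 mol
Divide by the smallest (0.00053639 mol): C 6.998, H 7.999, Br 1.000

C7H8Br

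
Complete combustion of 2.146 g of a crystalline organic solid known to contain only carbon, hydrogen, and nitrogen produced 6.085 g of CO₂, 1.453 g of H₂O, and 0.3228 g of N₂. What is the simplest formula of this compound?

mol C = 6.085 g CO₂ ÷ 44.009 g/mol = 0.13827 mol
mol H = 2 × 1.453 g H₂O ÷ 18.015 g/mol = 0.16131 mol
mol N = 2 × 0.3228 g N₂ ÷ 28.014 g/mol = 0.023046 mol
Divide by the smallest (0.023046 mol): C 6.000, H 7.000, N 1.000

C6H7N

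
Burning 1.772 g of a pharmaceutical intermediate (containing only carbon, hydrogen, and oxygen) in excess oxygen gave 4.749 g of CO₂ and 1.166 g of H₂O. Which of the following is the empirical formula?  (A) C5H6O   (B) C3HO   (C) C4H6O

(A) C5H6O

mol C = 4.749 g CO₂ ÷ 44.009 g/mol = 0.10791 mol
mol H = 2 × 1.166 g H₂O ÷ 18.015 g/mol = 0.12945 mol
mass O = 1.772 − (1.2961 + 0.13048) = 0.34541 g → mol O = 0.34541 ÷ 15.999 = 0.021590 mol
Divide by the smallest (0.021590 mol): C 4.998, H 5.996, O 1.000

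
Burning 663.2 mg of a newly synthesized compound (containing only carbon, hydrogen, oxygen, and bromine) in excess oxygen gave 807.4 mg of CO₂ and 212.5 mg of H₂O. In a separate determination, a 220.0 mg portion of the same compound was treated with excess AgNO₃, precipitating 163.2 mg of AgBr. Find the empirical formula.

mol C = 0.8074 g CO₂ ÷ 44.009 g/mol = 0.018346 mol
mol H = 2 × 0.2125 g H₂O ÷ 18.015 g/mol = 0.023591 mol
From the AgBr data: mol Br per gram of compound = (0.1632 ÷ 187.772) ÷ 0.2200 = 0.0039506 mol/g, so in the 0.6632 g combustion sample mol Br = 0.0026201 mol
mass O = 0.6632 − (0.22036 + 0.023780 + 0.20935) = 0.20971 g → mol O = 0.20971 ÷ 15.999 = 0.013108 mol
Divide by the smallest (0.0026201 mol): C 7.002, H 9.004, Br 1.000, O 5.003

C7H9BrO5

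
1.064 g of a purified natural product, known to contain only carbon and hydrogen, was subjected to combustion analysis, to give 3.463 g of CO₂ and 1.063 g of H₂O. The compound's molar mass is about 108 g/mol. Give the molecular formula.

mol C = 3.463 g CO₂ ÷ 44.009 g/mol = 0.078688 mol
mol H = 2 × 1.063 g H₂O ÷ 18.015 g/mol = 0.11801 mol
Divide by the smallest (0.078688 mol): C 1.000, H 1.500
Multiplying each by 2 gives whole numbers: C 2.00, H 3.00
Empirical formula: C2H3
Empirical-formula mass = 27.05 g/mol; 108 ÷ 27.05 ≈ 4, so the molecular formula is C8H12.

C8H12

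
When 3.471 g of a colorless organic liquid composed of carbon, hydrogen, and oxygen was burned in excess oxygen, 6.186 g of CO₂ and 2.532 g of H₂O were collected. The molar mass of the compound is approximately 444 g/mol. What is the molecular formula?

mol C = 6.186 g CO₂ ÷ 44.009 g/mol = 0.14056 mol
mol H = 2 × 2.532 g H₂O ÷ 18.015 g/mol = 0.28110 mol
mass O = 3.471 − (1.6883 + 0.28335) = 1.4994 g → mol O = 1.4994 ÷ 15.999 = 0.093716 mol
Divide by the smallest (0.093716 mol): C 1.500, H 2.999, O 1.000
Multiplying each by 2 gives whole numbers: C 3.00, H 6.00, O 2.00
Empirical formula: C3H6O2
Empirical-formula mass = 74.08 g/mol; 444 ÷ 74.08 ≈ 6, so the molecular formula is C18H36O12.

C18H36O12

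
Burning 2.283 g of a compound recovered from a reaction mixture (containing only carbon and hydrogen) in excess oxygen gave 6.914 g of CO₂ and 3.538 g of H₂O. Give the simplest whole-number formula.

C2H5

mol C = 6.914 g CO₂ ÷ 44.009 g/mol = 0.15710 mol
mol H = 2 × 3.538 g H₂O ÷ 18.015 g/mol = 0.39278 mol
Divide by the smallest (0.15710 mol): C 1.000, H 2.500
Multiplying each by 2 gives whole numbers: C 2.00, H 5.00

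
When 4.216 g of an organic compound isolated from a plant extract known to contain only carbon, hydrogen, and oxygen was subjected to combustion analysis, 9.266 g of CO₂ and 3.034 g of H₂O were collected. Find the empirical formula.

mol C = 9.266 g CO₂ ÷ 44.009 g/mol = 0.21055 mol
mol H = 2 × 3.034 g H₂O ÷ 18.015 g/mol = 0.33683 mol
mass O = 4.216 − (2.5289 + 0.33953) = 1.3476 g → mol O = 1.3476 ÷ 15.999 = 0.084229 mol
Divide by the smallest (0.084229 mol): C 2.500, H 3.999, O 1.000
Multiplying each by 2 gives whole numbers: C 5.00, H 8.00, O 2.00

C5H8O2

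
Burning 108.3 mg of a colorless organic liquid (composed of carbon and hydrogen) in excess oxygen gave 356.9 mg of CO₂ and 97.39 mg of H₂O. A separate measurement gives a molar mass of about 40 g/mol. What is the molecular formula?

C3H4

mol C = 0.3569 g CO₂ ÷ 44.009 g/mol = 0.0081097 mol
mol H = 2 × 0.09739 g H₂O ÷ 18.015 g/mol = 0.010812 mol
Divide by the smallest (0.0081097 mol): C 1.000, H 1.333
Multiplying each by 3 gives whole numbers: C 3.00, H 4.00
Empirical formula: C3H4
Empirical-formula mass = 40.06 g/mol; 40 ÷ 40.06 ≈ 1, so the molecular formula is C3H4.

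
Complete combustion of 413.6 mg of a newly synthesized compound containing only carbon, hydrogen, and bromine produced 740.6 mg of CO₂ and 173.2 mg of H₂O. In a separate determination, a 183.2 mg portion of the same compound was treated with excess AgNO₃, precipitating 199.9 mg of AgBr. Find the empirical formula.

mol C = 0.7406 g CO₂ ÷ 44.009 g/mol = 0.016828 mol
mol H = 2 × 0.1732 g H₂O ÷ 18.015 g/mol = 0.019228 mol
From the AgBr data: mol Br per gram of compound = (0.1999 ÷ 187.772) ÷ 0.1832 = 0.0058111 mol/g, so in the 0.4136 g combustion sample mol Br = 0.0024035 mol
Divide by the smallest (0.0024035 mol): C 7.002, H 8.000, Br 1.000

C7H8Br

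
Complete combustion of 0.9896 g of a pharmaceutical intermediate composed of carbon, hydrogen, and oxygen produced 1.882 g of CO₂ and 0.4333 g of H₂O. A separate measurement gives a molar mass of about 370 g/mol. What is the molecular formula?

C16H18O10

mol C = 1.882 g CO₂ ÷ 44.009 g/mol = 0.042764 mol
mol H = 2 × 0.4333 g H₂O ÷ 18.015 g/mol = 0.048104 mol
mass O = 0.9896 − (0.51364 + 0.048489) = 0.42747 g → mol O = 0.42747 ÷ 15.999 = 0.026719 mol
Divide by the smallest (0.026719 mol): C 1.601, H 1.800, O 1.000
Multiplying each by 5 gives whole numbers: C 8.00, H 9.00, O 5.00
Empirical formula: C8H9O5
Empirical-formula mass = 185.16 g/mol; 370 ÷ 185.16 ≈ 2, so the molecular formula is C16H18O10.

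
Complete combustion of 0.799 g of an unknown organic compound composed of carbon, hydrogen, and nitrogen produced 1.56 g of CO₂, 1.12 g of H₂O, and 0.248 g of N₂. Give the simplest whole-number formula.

mol C = 1.56 g CO₂ ÷ 44.009 g/mol = 0.03545 mol
mol H = 2 × 1.12 g H₂O ÷ 18.015 g/mol = 0.1243 mol
mol N = 2 × 0.248 g N₂ ÷ 28.014 g/mol = 0.01771 mol
Divide by the smallest (0.01771 mol): C 2.002, H 7.023, N 1.000

C2H7N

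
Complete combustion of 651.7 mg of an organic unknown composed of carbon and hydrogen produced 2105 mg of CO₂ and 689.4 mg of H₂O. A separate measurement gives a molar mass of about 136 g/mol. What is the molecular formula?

mol C = 2.105 g CO₂ ÷ 44.009 g/mol = 0.047831 mol
mol H = 2 × 0.6894 g H₂O ÷ 18.015 g/mol = 0.076536 mol
Divide by the smallest (0.047831 mol): C 1.000, H 1.600
Multiplying each by 5 gives whole numbers: C 5.00, H 8.00
Empirical formula: C5H8
Empirical-formula mass = 68.12 g/mol; 136 ÷ 68.12 ≈ 2, so the molecular formula is C10H16.

C10H16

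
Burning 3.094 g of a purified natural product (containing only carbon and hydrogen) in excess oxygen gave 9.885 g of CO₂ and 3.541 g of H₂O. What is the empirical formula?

mol C = 9.885 g CO₂ ÷ 44.009 g/mol = 0.22461 mol
mol H = 2 × 3.541 g H₂O ÷ 18.015 g/mol = 0.39312 mol
Divide by the smallest (0.22461 mol): C 1.000, H 1.750
Multiplying each by 4 gives whole numbers: C 4.00, H 7.00

C4H7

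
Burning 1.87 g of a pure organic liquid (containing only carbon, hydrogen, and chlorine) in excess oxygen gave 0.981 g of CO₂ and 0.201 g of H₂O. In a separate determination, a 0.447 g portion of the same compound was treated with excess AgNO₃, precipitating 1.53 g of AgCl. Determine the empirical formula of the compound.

CHCl2

mol C = 0.981 g CO₂ ÷ 44.009 g/mol = 0.02229 mol
mol H = 2 × 0.201 g H₂O ÷ 18.015 g/mol = 0.02231 mol
From the AgCl data: mol Cl per gram of compound = (1.53 ÷ 143.318) ÷ 0.447 = 0.02388 mol/g, so in the 1.87 g combustion sample mol Cl = 0.04466 mol
Divide by the smallest (0.02229 mol): C 1.000, H 1.001, Cl 2.004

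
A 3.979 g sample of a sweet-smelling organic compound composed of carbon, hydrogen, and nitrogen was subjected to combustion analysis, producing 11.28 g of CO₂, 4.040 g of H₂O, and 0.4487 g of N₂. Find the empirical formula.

mol C = 11.28 g CO₂ ÷ 44.009 g/mol = 0.25631 mol
mol H = 2 × 4.040 g H₂O ÷ 18.015 g/mol = 0.44852 mol
mol N = 2 × 0.4487 g N₂ ÷ 28.014 g/mol = 0.032034 mol
Divide by the smallest (0.032034 mol): C 8.001, H 14.001, N 1.000

C8H14N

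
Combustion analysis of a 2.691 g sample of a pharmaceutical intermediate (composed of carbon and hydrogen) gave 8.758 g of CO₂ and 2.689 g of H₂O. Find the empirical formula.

C2H3

mol C = 8.758 g CO₂ ÷ 44.009 g/mol = 0.19900 mol
mol H = 2 × 2.689 g H₂O ÷ 18.015 g/mol = 0.29853 mol
Divide by the smallest (0.19900 mol): C 1.000, H 1.500
Multiplying each by 2 gives whole numbers: C 2.00, H 3.00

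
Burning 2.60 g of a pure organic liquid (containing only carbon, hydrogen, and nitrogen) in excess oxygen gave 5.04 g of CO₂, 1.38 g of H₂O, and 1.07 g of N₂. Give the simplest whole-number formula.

C3H4N2

mol C = 5.04 g CO₂ ÷ 44.009 g/mol = 0.1145 mol
mol H = 2 × 1.38 g H₂O ÷ 18.015 g/mol = 0.1532 mol
mol N = 2 × 1.07 g N₂ ÷ 28.014 g/mol = 0.07639 mol
Divide by the smallest (0.07639 mol): C 1.499, H 2.006, N 1.000
Multiplying each by 2 gives whole numbers: C 3.00, H 4.01, N 2.00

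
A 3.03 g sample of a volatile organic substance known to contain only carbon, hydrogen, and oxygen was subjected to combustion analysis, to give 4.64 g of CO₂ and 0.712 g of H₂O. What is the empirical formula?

C4H3O4

mol C = 4.64 g CO₂ ÷ 44.009 g/mol = 0.1054 mol
mol H = 2 × 0.712 g H₂O ÷ 18.015 g/mol = 0.07905 mol
mass O = 3.03 − (1.266 + 0.07968) = 1.684 g → mol O = 1.684 ÷ 15.999 = 0.1053 mol
Divide by the smallest (0.07905 mol): C 1.334, H 1.000, O 1.332
Multiplying each by 3 gives whole numbers: C 4.00, H 3.00, O 3.99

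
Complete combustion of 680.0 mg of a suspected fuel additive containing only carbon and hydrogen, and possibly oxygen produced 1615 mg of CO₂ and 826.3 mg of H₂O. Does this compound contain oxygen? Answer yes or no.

yes

mol C = 1.615 g CO₂ ÷ 44.009 g/mol = 0.036697 mol
mol H = 2 × 0.8263 g H₂O ÷ 18.015 g/mol = 0.091735 mol
C and H account for only 0.53324 g of the 0.6800 g sample; the remaining 0.14676 g must be oxygen.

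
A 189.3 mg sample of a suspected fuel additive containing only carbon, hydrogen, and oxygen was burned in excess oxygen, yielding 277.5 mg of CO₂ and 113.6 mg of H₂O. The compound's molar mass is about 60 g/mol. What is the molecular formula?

C2H4O2

mol C = 0.2775 g CO₂ ÷ 44.009 g/mol = 0.0063055 mol
mol H = 2 × 0.1136 g H₂O ÷ 18.015 g/mol = 0.012612 mol
mass O = 0.1893 − (0.075736 + 0.012713) = 0.10085 g → mol O = 0.10085 ÷ 15.999 = 0.0063036 mol
Divide by the smallest (0.0063036 mol): C 1.000, H 2.001, O 1.000
Empirical formula: CH2O
Empirical-formula mass = 30.03 g/mol; 60 ÷ 30.03 ≈ 2, so the molecular formula is C2H4O2.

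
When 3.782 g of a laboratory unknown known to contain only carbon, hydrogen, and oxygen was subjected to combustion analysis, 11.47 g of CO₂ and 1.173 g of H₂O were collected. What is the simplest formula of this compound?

C8H4O

mol C = 11.47 g CO₂ ÷ 44.009 g/mol = 0.26063 mol
mol H = 2 × 1.173 g H₂O ÷ 18.015 g/mol = 0.13022 mol
mass O = 3.782 − (3.1304 + 0.13127) = 0.52032 g → mol O = 0.52032 ÷ 15.999 = 0.032522 mol
Divide by the smallest (0.032522 mol): C 8.014, H 4.004, O 1.000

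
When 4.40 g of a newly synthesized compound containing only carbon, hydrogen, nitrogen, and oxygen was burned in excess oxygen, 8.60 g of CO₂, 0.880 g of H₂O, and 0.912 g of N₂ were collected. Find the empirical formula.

mol C = 8.60 g CO₂ ÷ 44.009 g/mol = 0.1954 mol
mol H = 2 × 0.880 g H₂O ÷ 18.015 g/mol = 0.09770 mol
mol N = 2 × 0.912 g N₂ ÷ 28.014 g/mol = 0.06511 mol
mass O = 4.40 − (2.347 + 0.09848 + 0.9120) = 1.042 g → mol O = 1.042 ÷ 15.999 = 0.06515 mol
Divide by the smallest (0.06511 mol): C 3.001, H 1.500, N 1.000, O 1.001
Multiplying each by 2 gives whole numbers: C 6.00, H 3.00, N 2.00, O 2.00

C6H3N2O2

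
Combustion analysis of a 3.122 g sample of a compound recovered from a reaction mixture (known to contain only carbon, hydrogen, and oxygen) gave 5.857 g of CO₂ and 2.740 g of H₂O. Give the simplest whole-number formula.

mol C = 5.857 g CO₂ ÷ 44.009 g/mol = 0.13309 mol
mol H = 2 × 2.740 g H₂O ÷ 18.015 g/mol = 0.30419 mol
mass O = 3.122 − (1.5985 + 0.30662) = 1.2169 g → mol O = 1.2169 ÷ 15.999 = 0.076059 mol
Divide by the smallest (0.076059 mol): C 1.750, H 3.999, O 1.000
Multiplying each by 4 gives whole numbers: C 7.00, H 16.00, O 4.00

C7H16O4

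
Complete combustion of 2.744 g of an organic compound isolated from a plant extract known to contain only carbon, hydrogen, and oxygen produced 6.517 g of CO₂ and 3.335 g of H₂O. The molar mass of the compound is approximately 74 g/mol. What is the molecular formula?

mol C = 6.517 g CO₂ ÷ 44.009 g/mol = 0.14808 mol
mol H = 2 × 3.335 g H₂O ÷ 18.015 g/mol = 0.37025 mol
mass O = 2.744 − (1.7786 + 0.37321) = 0.59216 g → mol O = 0.59216 ÷ 15.999 = 0.037012 mol
Divide by the smallest (0.037012 mol): C 4.001, H 10.003, O 1.000
Empirical formula: C4H10O
Empirical-formula mass = 74.12 g/mol; 74 ÷ 74.12 ≈ 1, so the molecular formula is C4H10O.

C4H10O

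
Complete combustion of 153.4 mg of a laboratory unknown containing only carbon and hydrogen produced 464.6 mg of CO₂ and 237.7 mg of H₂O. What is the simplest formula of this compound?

mol C = 0.4646 g CO₂ ÷ 44.009 g/mol = 0.010557 mol
mol H = 2 × 0.2377 g H₂O ÷ 18.015 g/mol = 0.026389 mol
Divide by the smallest (0.010557 mol): C 1.000, H 2.500
Multiplying each by 2 gives whole numbers: C 2.00, H 5.00

C2H5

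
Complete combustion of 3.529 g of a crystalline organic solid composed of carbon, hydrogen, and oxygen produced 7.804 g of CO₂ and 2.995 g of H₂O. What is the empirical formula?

C8H15O3

mol C = 7.804 g CO₂ ÷ 44.009 g/mol = 0.17733 mol
mol H = 2 × 2.995 g H₂O ÷ 18.015 g/mol = 0.33250 mol
mass O = 3.529 − (2.1299 + 0.33516) = 1.0640 g → mol O = 1.0640 ÷ 15.999 = 0.066502 mol
Divide by the smallest (0.066502 mol): C 2.667, H 5.000, O 1.000
Multiplying each by 3 gives whole numbers: C 8.00, H 15.00, O 3.00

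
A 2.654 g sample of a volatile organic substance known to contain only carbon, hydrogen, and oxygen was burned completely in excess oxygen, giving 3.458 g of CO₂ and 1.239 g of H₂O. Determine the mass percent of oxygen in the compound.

59.22%

mol C = 3.458 g CO₂ ÷ 44.009 g/mol = 0.078575 mol
mol H = 2 × 1.239 g H₂O ÷ 18.015 g/mol = 0.13755 mol
mass O = 2.654 − (0.94376 + 0.13865) = 1.5716 g → mol O = 1.5716 ÷ 15.999 = 0.098230 mol
mass % O = 1.5716 g ÷ 2.654 g × 100%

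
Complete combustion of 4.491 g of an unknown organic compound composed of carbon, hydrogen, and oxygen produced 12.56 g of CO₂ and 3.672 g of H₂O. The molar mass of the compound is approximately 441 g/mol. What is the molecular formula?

mol C = 12.56 g CO₂ ÷ 44.009 g/mol = 0.28540 mol
mol H = 2 × 3.672 g H₂O ÷ 18.015 g/mol = 0.40766 mol
mass O = 4.491 − (3.4279 + 0.41092) = 0.65219 g → mol O = 0.65219 ÷ 15.999 = 0.040764 mol
Divide by the smallest (0.040764 mol): C 7.001, H 10.000, O 1.000
Empirical formula: C7H10O
Empirical-formula mass = 110.16 g/mol; 441 ÷ 110.16 ≈ 4, so the molecular formula is C28H40O4.

C28H40O4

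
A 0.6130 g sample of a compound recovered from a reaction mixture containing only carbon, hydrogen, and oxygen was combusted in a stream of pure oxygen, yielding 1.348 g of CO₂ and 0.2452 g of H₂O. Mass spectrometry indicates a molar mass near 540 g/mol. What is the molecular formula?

mol C = 1.348 g CO₂ ÷ 44.009 g/mol = 0.030630 mol
mol H = 2 × 0.2452 g H₂O ÷ 18.015 g/mol = 0.027222 mol
mass O = 0.6130 − (0.36790 + 0.027440) = 0.21766 g → mol O = 0.21766 ÷ 15.999 = 0.013605 mol
Divide by the smallest (0.013605 mol): C 2.251, H 2.001, O 1.000
Multiplying each by 4 gives whole numbers: C 9.01, H 8.00, O 4.00
Empirical formula: C9H8O4
Empirical-formula mass = 180.16 g/mol; 540 ÷ 180.16 ≈ 3, so the molecular formula is C27H24O12.

C27H24O12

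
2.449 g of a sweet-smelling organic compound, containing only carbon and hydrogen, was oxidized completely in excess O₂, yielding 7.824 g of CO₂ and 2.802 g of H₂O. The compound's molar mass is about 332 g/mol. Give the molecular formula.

C24H42

mol C = 7.824 g CO₂ ÷ 44.009 g/mol = 0.17778 mol
mol H = 2 × 2.802 g H₂O ÷ 18.015 g/mol = 0.31107 mol
Divide by the smallest (0.17778 mol): C 1.000, H 1.750
Multiplying each by 4 gives whole numbers: C 4.00, H 7.00
Empirical formula: C4H7
Empirical-formula mass = 55.10 g/mol; 332 ÷ 55.10 ≈ 6, so the molecular formula is C24H42.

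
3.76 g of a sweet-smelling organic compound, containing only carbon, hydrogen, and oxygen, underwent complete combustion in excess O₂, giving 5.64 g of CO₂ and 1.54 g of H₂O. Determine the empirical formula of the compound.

mol C = 5.64 g CO₂ ÷ 44.009 g/mol = 0.1282 mol
mol H = 2 × 1.54 g H₂O ÷ 18.015 g/mol = 0.1710 mol
mass O = 3.76 − (1.539 + 0.1723) = 2.048 g → mol O = 2.048 ÷ 15.999 = 0.1280 mol
Divide by the smallest (0.1280 mol): C 1.001, H 1.335, O 1.000
Multiplying each by 3 gives whole numbers: C 3.00, H 4.01, O 3.00

C3H4O3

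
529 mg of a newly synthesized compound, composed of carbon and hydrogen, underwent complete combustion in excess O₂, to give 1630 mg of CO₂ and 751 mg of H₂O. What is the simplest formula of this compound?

C4H9

mol C = 1.63 g CO₂ ÷ 44.009 g/mol = 0.03704 mol
mol H = 2 × 0.751 g H₂O ÷ 18.015 g/mol = 0.08337 mol
Divide by the smallest (0.03704 mol): C 1.000, H 2.251
Multiplying each by 4 gives whole numbers: C 4.00, H 9.00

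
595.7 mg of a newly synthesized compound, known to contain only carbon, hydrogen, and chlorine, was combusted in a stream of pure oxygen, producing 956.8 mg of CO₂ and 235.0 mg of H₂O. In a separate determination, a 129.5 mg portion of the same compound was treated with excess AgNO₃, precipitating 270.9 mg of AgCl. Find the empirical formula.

C5H6Cl2

mol C = 0.9568 g CO₂ ÷ 44.009 g/mol = 0.021741 mol
mol H = 2 × 0.2350 g H₂O ÷ 18.015 g/mol = 0.026089 mol
From the AgCl data: mol Cl per gram of compound = (0.2709 ÷ 143.318) ÷ 0.1295 = 0.014596 mol/g, so in the 0.5957 g combustion sample mol Cl = 0.0086949 mol
Divide by the smallest (0.0086949 mol): C 2.500, H 3.001, Cl 1.000
Multiplying each by 2 gives whole numbers: C 5.00, H 6.00, Cl 2.00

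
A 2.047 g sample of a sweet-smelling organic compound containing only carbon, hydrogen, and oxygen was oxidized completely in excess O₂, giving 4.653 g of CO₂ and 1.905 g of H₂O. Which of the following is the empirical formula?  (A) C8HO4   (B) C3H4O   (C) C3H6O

mol C = 4.653 g CO₂ ÷ 44.009 g/mol = 0.10573 mol
mol H = 2 × 1.905 g H₂O ÷ 18.015 g/mol = 0.21149 mol
mass O = 2.047 − (1.2699 + 0.21318) = 0.56391 g → mol O = 0.56391 ÷ 15.999 = 0.035247 mol
Divide by the smallest (0.035247 mol): C 3.000, H 6.000, O 1.000

(C) C3H6O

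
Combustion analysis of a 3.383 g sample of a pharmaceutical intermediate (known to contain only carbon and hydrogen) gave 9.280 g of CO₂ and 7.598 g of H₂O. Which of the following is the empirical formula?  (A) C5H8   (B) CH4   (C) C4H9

(B) CH4

mol C = 9.280 g CO₂ ÷ 44.009 g/mol = 0.21087 mol
mol H = 2 × 7.598 g H₂O ÷ 18.015 g/mol = 0.84352 mol
Divide by the smallest (0.21087 mol): C 1.000, H 4.000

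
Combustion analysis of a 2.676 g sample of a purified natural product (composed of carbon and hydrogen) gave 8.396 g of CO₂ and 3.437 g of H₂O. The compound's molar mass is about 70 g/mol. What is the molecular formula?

mol C = 8.396 g CO₂ ÷ 44.009 g/mol = 0.19078 mol
mol H = 2 × 3.437 g H₂O ÷ 18.015 g/mol = 0.38157 mol
Divide by the smallest (0.19078 mol): C 1.000, H 2.000
Empirical formula: CH2
Empirical-formula mass = 14.03 g/mol; 70 ÷ 14.03 ≈ 5, so the molecular formula is C5H10.

C5H10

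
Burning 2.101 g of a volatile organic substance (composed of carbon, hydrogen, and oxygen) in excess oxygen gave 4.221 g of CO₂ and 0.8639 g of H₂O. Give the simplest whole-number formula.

mol C = 4.221 g CO₂ ÷ 44.009 g/mol = 0.095912 mol
mol H = 2 × 0.8639 g H₂O ÷ 18.015 g/mol = 0.095909 mol
mass O = 2.101 − (1.1520 + 0.096676) = 0.85232 g → mol O = 0.85232 ÷ 15.999 = 0.053273 mol
Divide by the smallest (0.053273 mol): C 1.800, H 1.800, O 1.000
Multiplying each by 5 gives whole numbers: C 9.00, H 9.00, O 5.00

C9H9O5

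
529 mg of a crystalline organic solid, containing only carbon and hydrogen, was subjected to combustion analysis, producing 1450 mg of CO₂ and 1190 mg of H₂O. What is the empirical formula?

CH4

mol C = 1.45 g CO₂ ÷ 44.009 g/mol = 0.03295 mol
mol H = 2 × 1.19 g H₂O ÷ 18.015 g/mol = 0.1321 mol
Divide by the smallest (0.03295 mol): C 1.000, H 4.010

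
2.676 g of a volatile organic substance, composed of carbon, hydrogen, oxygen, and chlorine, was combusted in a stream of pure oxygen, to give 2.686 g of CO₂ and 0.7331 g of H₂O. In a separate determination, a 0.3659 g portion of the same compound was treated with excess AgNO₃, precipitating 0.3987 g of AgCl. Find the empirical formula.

C6H8Cl2O7

mol C = 2.686 g CO₂ ÷ 44.009 g/mol = 0.061033 mol
mol H = 2 × 0.7331 g H₂O ÷ 18.015 g/mol = 0.081388 mol
From the AgCl data: mol Cl per gram of compound = (0.3987 ÷ 143.318) ÷ 0.3659 = 0.0076030 mol/g, so in the 2.676 g combustion sample mol Cl = 0.020346 mol
mass O = 2.676 − (0.73307 + 0.082039 + 0.72125) = 1.1396 g → mol O = 1.1396 ÷ 15.999 = 0.071232 mol
Divide by the smallest (0.020346 mol): C 3.000, H 4.000, Cl 1.000, O 3.501
Multiplying each by 2 gives whole numbers: C 6.00, H 8.00, Cl 2.00, O 7.00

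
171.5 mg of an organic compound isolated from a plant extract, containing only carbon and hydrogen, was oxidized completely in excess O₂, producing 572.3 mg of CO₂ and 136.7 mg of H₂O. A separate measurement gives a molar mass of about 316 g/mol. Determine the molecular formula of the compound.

mol C = 0.5723 g CO₂ ÷ 44.009 g/mol = 0.013004 mol
mol H = 2 × 0.1367 g H₂O ÷ 18.015 g/mol = 0.015176 mol
Divide by the smallest (0.013004 mol): C 1.000, H 1.167
Multiplying each by 6 gives whole numbers: C 6.00, H 7.00
Empirical formula: C6H7
Empirical-formula mass = 79.12 g/mol; 316 ÷ 79.12 ≈ 4, so the molecular formula is C24H28.

C24H28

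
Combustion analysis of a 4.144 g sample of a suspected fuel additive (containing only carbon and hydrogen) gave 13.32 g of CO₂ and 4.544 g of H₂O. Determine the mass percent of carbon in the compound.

87.72%

mol C = 13.32 g CO₂ ÷ 44.009 g/mol = 0.30267 mol
mol H = 2 × 4.544 g H₂O ÷ 18.015 g/mol = 0.50447 mol
mass % C = 3.6353 g ÷ 4.144 g × 100%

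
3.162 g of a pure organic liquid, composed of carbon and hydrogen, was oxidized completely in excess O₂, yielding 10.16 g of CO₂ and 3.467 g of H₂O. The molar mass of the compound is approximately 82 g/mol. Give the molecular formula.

mol C = 10.16 g CO₂ ÷ 44.009 g/mol = 0.23086 mol
mol H = 2 × 3.467 g H₂O ÷ 18.015 g/mol = 0.38490 mol
Divide by the smallest (0.23086 mol): C 1.000, H 1.667
Multiplying each by 3 gives whole numbers: C 3.00, H 5.00
Empirical formula: C3H5
Empirical-formula mass = 41.07 g/mol; 82 ÷ 41.07 ≈ 2, so the molecular formula is C6H10.

C6H10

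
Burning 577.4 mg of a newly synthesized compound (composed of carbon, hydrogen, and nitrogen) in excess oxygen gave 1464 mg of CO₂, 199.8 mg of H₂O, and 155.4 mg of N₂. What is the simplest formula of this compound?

mol C = 1.464 g CO₂ ÷ 44.009 g/mol = 0.033266 mol
mol H = 2 × 0.1998 g H₂O ÷ 18.015 g/mol = 0.022182 mol
mol N = 2 × 0.1554 g N₂ ÷ 28.014 g/mol = 0.011094 mol
Divide by the smallest (0.011094 mol): C 2.998, H 1.999, N 1.000

C3H2N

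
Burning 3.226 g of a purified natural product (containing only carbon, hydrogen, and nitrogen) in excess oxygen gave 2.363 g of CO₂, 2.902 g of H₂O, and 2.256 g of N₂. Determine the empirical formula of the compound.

mol C = 2.363 g CO₂ ÷ 44.009 g/mol = 0.053694 mol
mol H = 2 × 2.902 g H₂O ÷ 18.015 g/mol = 0.32218 mol
mol N = 2 × 2.256 g N₂ ÷ 28.014 g/mol = 0.16106 mol
Divide by the smallest (0.053694 mol): C 1.000, H 6.000, N 3.000

CH6N3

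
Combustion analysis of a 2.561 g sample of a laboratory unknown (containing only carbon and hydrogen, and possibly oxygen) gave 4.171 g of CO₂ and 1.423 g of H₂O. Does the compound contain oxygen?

mol C = 4.171 g CO₂ ÷ 44.009 g/mol = 0.094776 mol
mol H = 2 × 1.423 g H₂O ÷ 18.015 g/mol = 0.15798 mol
C and H account for only 1.2976 g of the 2.561 g sample; the remaining 1.2634 g must be oxygen.

yes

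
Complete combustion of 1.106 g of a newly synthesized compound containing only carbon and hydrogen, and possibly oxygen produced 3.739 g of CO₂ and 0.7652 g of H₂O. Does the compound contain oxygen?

no

mol C = 3.739 g CO₂ ÷ 44.009 g/mol = 0.084960 mol
mol H = 2 × 0.7652 g H₂O ÷ 18.015 g/mol = 0.084951 mol
C and H together account for 1.1061 g — essentially the entire 1.106 g sample — so the compound contains no oxygen.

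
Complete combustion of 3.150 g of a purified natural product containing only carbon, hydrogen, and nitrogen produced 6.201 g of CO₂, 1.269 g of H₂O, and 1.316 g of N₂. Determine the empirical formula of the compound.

C3H3N2

mol C = 6.201 g CO₂ ÷ 44.009 g/mol = 0.14090 mol
mol H = 2 × 1.269 g H₂O ÷ 18.015 g/mol = 0.14088 mol
mol N = 2 × 1.316 g N₂ ÷ 28.014 g/mol = 0.093953 mol
Divide by the smallest (0.093953 mol): C 1.500, H 1.500, N 1.000
Multiplying each by 2 gives whole numbers: C 3.00, H 3.00, N 2.00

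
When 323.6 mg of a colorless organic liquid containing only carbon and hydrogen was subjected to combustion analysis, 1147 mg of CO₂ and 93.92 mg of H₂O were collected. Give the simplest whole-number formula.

mol C = 1.147 g CO₂ ÷ 44.009 g/mol = 0.026063 mol
mol H = 2 × 0.09392 g H₂O ÷ 18.015 g/mol = 0.010427 mol
Divide by the smallest (0.010427 mol): C 2.500, H 1.000
Multiplying each by 2 gives whole numbers: C 5.00, H 2.00

C5H2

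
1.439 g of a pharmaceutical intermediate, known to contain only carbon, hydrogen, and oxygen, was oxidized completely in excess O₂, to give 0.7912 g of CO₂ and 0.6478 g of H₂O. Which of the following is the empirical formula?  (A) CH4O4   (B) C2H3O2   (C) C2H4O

(A) CH4O4

mol C = 0.7912 g CO₂ ÷ 44.009 g/mol = 0.017978 mol
mol H = 2 × 0.6478 g H₂O ÷ 18.015 g/mol = 0.071918 mol
mass O = 1.439 − (0.21594 + 0.072493) = 1.1506 g → mol O = 1.1506 ÷ 15.999 = 0.071915 mol
Divide by the smallest (0.017978 mol): C 1.000, H 4.000, O 4.000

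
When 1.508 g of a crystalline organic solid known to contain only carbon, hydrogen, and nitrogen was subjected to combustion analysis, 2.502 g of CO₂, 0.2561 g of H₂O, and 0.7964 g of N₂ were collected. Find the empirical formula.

C2HN2

mol C = 2.502 g CO₂ ÷ 44.009 g/mol = 0.056852 mol
mol H = 2 × 0.2561 g H₂O ÷ 18.015 g/mol = 0.028432 mol
mol N = 2 × 0.7964 g N₂ ÷ 28.014 g/mol = 0.056857 mol
Divide by the smallest (0.028432 mol): C 2.000, H 1.000, N 2.000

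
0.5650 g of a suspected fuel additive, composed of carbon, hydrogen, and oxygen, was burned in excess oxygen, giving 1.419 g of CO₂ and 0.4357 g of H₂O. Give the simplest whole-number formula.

C4H6O

mol C = 1.419 g CO₂ ÷ 44.009 g/mol = 0.032243 mol
mol H = 2 × 0.4357 g H₂O ÷ 18.015 g/mol = 0.048371 mol
mass O = 0.5650 − (0.38728 + 0.048758) = 0.12897 g → mol O = 0.12897 ÷ 15.999 = 0.0080609 mol
Divide by the smallest (0.0080609 mol): C 4.000, H 6.001, O 1.000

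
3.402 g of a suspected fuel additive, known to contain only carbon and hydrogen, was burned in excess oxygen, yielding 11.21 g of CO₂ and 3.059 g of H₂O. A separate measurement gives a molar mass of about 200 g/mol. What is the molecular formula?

mol C = 11.21 g CO₂ ÷ 44.009 g/mol = 0.25472 mol
mol H = 2 × 3.059 g H₂O ÷ 18.015 g/mol = 0.33961 mol
Divide by the smallest (0.25472 mol): C 1.000, H 1.333
Multiplying each by 3 gives whole numbers: C 3.00, H 4.00
Empirical formula: C3H4
Empirical-formula mass = 40.06 g/mol; 200 ÷ 40.06 ≈ 5, so the molecular formula is C15H20.

C15H20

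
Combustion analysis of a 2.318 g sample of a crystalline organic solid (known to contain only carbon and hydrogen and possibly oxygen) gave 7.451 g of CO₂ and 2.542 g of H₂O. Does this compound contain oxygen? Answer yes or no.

mol C = 7.451 g CO₂ ÷ 44.009 g/mol = 0.16931 mol
mol H = 2 × 2.542 g H₂O ÷ 18.015 g/mol = 0.28221 mol
C and H together account for 2.3180 g — essentially the entire 2.318 g sample — so the compound contains no oxygen.

no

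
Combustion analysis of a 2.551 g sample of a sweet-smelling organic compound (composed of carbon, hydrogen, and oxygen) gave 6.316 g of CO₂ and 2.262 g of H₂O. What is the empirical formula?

mol C = 6.316 g CO₂ ÷ 44.009 g/mol = 0.14352 mol
mol H = 2 × 2.262 g H₂O ÷ 18.015 g/mol = 0.25112 mol
mass O = 2.551 − (1.7238 + 0.25313) = 0.57410 g → mol O = 0.57410 ÷ 15.999 = 0.035883 mol
Divide by the smallest (0.035883 mol): C 4.000, H 6.998, O 1.000

C4H7O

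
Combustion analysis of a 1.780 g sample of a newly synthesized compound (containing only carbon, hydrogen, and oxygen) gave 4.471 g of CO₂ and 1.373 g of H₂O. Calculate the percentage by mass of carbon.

mol C = 4.471 g CO₂ ÷ 44.009 g/mol = 0.10159 mol
mol H = 2 × 1.373 g H₂O ÷ 18.015 g/mol = 0.15243 mol
mass O = 1.780 − (1.2202 + 0.15365) = 0.40612 g → mol O = 0.40612 ÷ 15.999 = 0.025384 mol
mass % C = 1.2202 g ÷ 1.780 g × 100%

68.55%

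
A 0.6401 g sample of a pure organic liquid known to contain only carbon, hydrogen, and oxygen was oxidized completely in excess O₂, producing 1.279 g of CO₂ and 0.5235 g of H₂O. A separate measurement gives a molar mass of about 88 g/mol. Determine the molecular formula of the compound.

C4H8O2

mol C = 1.279 g CO₂ ÷ 44.009 g/mol = 0.029062 mol
mol H = 2 × 0.5235 g H₂O ÷ 18.015 g/mol = 0.058118 mol
mass O = 0.6401 − (0.34907 + 0.058583) = 0.23245 g → mol O = 0.23245 ÷ 15.999 = 0.014529 mol
Divide by the smallest (0.014529 mol): C 2.000, H 4.000, O 1.000
Empirical formula: C2H4O
Empirical-formula mass = 44.05 g/mol; 88 ÷ 44.05 ≈ 2, so the molecular formula is C4H8O2.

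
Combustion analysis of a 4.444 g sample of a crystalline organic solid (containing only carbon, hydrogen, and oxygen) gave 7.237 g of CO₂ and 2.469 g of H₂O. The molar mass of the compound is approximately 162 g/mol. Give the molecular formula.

C6H10O5

mol C = 7.237 g CO₂ ÷ 44.009 g/mol = 0.16444 mol
mol H = 2 × 2.469 g H₂O ÷ 18.015 g/mol = 0.27410 mol
mass O = 4.444 − (1.9751 + 0.27630) = 2.1926 g → mol O = 2.1926 ÷ 15.999 = 0.13704 mol
Divide by the smallest (0.13704 mol): C 1.200, H 2.000, O 1.000
Multiplying each by 5 gives whole numbers: C 6.00, H 10.00, O 5.00
Empirical formula: C6H10O5
Empirical-formula mass = 162.14 g/mol; 162 ÷ 162.14 ≈ 1, so the molecular formula is C6H10O5.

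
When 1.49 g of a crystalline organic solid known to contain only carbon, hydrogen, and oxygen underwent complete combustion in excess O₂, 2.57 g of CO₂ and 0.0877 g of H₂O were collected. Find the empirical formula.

C6HO5

mol C = 2.57 g CO₂ ÷ 44.009 g/mol = 0.05840 mol
mol H = 2 × 0.0877 g H₂O ÷ 18.015 g/mol = 0.009736 mol
mass O = 1.49 − (0.7014 + 0.009814) = 0.7788 g → mol O = 0.7788 ÷ 15.999 = 0.04868 mol
Divide by the smallest (0.009736 mol): C 5.998, H 1.000, O 4.999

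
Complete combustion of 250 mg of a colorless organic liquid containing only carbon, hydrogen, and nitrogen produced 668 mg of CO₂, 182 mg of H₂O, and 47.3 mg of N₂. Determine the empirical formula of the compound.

mol C = 0.668 g CO₂ ÷ 44.009 g/mol = 0.01518 mol
mol H = 2 × 0.182 g H₂O ÷ 18.015 g/mol = 0.02021 mol
mol N = 2 × 0.0473 g N₂ ÷ 28.014 g/mol = 0.003377 mol
Divide by the smallest (0.003377 mol): C 4.495, H 5.983, N 1.000
Multiplying each by 2 gives whole numbers: C 8.99, H 11.97, N 2.00

C9H12N2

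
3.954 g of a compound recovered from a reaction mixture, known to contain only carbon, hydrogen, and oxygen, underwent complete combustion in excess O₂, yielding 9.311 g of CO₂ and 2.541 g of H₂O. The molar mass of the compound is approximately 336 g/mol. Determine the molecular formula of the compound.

mol C = 9.311 g CO₂ ÷ 44.009 g/mol = 0.21157 mol
mol H = 2 × 2.541 g H₂O ÷ 18.015 g/mol = 0.28210 mol
mass O = 3.954 − (2.5412 + 0.28436) = 1.1285 g → mol O = 1.1285 ÷ 15.999 = 0.070534 mol
Divide by the smallest (0.070534 mol): C 3.000, H 3.999, O 1.000
Empirical formula: C3H4O
Empirical-formula mass = 56.06 g/mol; 336 ÷ 56.06 ≈ 6, so the molecular formula is C18H24O6.

C18H24O6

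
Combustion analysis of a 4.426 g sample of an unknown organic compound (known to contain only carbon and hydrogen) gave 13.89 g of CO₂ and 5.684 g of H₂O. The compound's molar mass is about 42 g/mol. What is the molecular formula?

mol C = 13.89 g CO₂ ÷ 44.009 g/mol = 0.31562 mol
mol H = 2 × 5.684 g H₂O ÷ 18.015 g/mol = 0.63103 mol
Divide by the smallest (0.31562 mol): C 1.000, H 1.999
Empirical formula: CH2
Empirical-formula mass = 14.03 g/mol; 42 ÷ 14.03 ≈ 3, so the molecular formula is C3H6.

C3H6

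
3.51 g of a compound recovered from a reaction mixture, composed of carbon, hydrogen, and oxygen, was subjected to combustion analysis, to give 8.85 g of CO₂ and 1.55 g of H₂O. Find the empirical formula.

mol C = 8.85 g CO₂ ÷ 44.009 g/mol = 0.2011 mol
mol H = 2 × 1.55 g H₂O ÷ 18.015 g/mol = 0.1721 mol
mass O = 3.51 − (2.415 + 0.1735) = 0.9212 g → mol O = 0.9212 ÷ 15.999 = 0.05758 mol
Divide by the smallest (0.05758 mol): C 3.493, H 2.989, O 1.000
Multiplying each by 2 gives whole numbers: C 6.99, H 5.98, O 2.00

C7H6O2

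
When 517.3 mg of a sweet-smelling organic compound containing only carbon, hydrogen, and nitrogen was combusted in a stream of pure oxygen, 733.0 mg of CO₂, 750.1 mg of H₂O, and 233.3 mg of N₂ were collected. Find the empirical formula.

CH5N

mol C = 0.7330 g CO₂ ÷ 44.009 g/mol = 0.016656 mol
mol H = 2 × 0.7501 g H₂O ÷ 18.015 g/mol = 0.083275 mol
mol N = 2 × 0.2333 g N₂ ÷ 28.014 g/mol = 0.016656 mol
Divide by the smallest (0.016656 mol): C 1.000, H 5.000, N 1.000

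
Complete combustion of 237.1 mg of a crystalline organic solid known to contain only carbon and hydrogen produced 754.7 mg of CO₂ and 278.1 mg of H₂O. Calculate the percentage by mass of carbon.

86.87%

mol C = 0.7547 g CO₂ ÷ 44.009 g/mol = 0.017149 mol
mol H = 2 × 0.2781 g H₂O ÷ 18.015 g/mol = 0.030874 mol
mass % C = 0.20597 g ÷ 0.2371 g × 100%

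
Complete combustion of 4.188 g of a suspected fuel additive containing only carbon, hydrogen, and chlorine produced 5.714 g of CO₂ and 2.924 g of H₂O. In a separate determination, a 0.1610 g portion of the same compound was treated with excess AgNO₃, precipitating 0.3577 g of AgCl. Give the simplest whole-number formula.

mol C = 5.714 g CO₂ ÷ 44.009 g/mol = 0.12984 mol
mol H = 2 × 2.924 g H₂O ÷ 18.015 g/mol = 0.32462 mol
From the AgCl data: mol Cl per gram of compound = (0.3577 ÷ 143.318) ÷ 0.1610 = 0.015502 mol/g, so in the 4.188 g combustion sample mol Cl = 0.064923 mol
Divide by the smallest (0.064923 mol): C 2.000, H 5.000, Cl 1.000

C2H5Cl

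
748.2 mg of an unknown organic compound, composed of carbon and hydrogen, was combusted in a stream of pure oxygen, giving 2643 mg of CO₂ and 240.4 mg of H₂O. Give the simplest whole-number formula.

mol C = 2.643 g CO₂ ÷ 44.009 g/mol = 0.060056 mol
mol H = 2 × 0.2404 g H₂O ÷ 18.015 g/mol = 0.026689 mol
Divide by the smallest (0.026689 mol): C 2.250, H 1.000
Multiplying each by 4 gives whole numbers: C 9.00, H 4.00

C9H4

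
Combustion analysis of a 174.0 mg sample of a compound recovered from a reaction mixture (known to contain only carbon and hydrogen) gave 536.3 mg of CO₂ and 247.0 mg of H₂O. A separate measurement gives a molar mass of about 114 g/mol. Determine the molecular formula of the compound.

C8H18

mol C = 0.5363 g CO₂ ÷ 44.009 g/mol = 0.012186 mol
mol H = 2 × 0.2470 g H₂O ÷ 18.015 g/mol = 0.027422 mol
Divide by the smallest (0.012186 mol): C 1.000, H 2.250
Multiplying each by 4 gives whole numbers: C 4.00, H 9.00
Empirical formula: C4H9
Empirical-formula mass = 57.12 g/mol; 114 ÷ 57.12 ≈ 2, so the molecular formula is C8H18.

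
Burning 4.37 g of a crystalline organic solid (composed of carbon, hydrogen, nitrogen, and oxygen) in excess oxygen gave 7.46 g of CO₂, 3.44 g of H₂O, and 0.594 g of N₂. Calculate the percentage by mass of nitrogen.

13.6%

mol C = 7.46 g CO₂ ÷ 44.009 g/mol = 0.1695 mol
mol H = 2 × 3.44 g H₂O ÷ 18.015 g/mol = 0.3819 mol
mol N = 2 × 0.594 g N₂ ÷ 28.014 g/mol = 0.04241 mol
mass O = 4.37 − (2.036 + 0.3850 + 0.5940) = 1.355 g → mol O = 1.355 ÷ 15.999 = 0.08470 mol
mass % N = 0.5940 g ÷ 4.37 g × 100%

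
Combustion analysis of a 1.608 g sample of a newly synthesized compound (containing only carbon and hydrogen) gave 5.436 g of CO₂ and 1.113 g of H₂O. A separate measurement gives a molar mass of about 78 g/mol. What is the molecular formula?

mol C = 5.436 g CO₂ ÷ 44.009 g/mol = 0.12352 mol
mol H = 2 × 1.113 g H₂O ÷ 18.015 g/mol = 0.12356 mol
Divide by the smallest (0.12352 mol): C 1.000, H 1.000
Empirical formula: CH
Empirical-formula mass = 13.02 g/mol; 78 ÷ 13.02 ≈ 6, so the molecular formula is C6H6.

C6H6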